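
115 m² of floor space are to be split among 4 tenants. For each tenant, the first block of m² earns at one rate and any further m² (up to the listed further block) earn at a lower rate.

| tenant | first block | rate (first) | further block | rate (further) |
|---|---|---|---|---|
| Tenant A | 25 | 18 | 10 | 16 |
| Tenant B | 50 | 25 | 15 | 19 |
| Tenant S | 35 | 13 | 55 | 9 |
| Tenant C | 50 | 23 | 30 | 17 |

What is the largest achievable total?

2685

Order all 8 blocks by rate: Tenant B/T1 25 > Tenant C/T1 23 > Tenant B/T2 19 > Tenant A/T1 18 > Tenant C/T2 17 > Tenant A/T2 16 > Tenant S/T1 13 > Tenant S/T2 9.
Tenant B/T1 (25): +50 → 65 left.
Tenant C/T1 (23): +50 → 15 left.
Tenant B/T2 (19): +15 → 0 left.
Total = 25×50 + 23×50 + 19×15 = 2685.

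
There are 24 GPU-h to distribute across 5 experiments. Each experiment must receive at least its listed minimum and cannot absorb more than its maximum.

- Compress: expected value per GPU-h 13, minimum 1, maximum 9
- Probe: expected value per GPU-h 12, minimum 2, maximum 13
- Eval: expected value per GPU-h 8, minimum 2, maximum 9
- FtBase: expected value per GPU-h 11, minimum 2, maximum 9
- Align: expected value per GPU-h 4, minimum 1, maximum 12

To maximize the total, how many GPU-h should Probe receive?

10

Meeting every minimum uses 1+2+2+2+1 = 8 GPU-h, leaving 16.
Highest expected value per GPU-h first: Compress 13 > Probe 12 > FtBase 11 > Eval 8 > Align 4.
Compress takes 8 more to reach its cap of 9 — 8 left.
Only 8 left; Probe takes them to reach 10.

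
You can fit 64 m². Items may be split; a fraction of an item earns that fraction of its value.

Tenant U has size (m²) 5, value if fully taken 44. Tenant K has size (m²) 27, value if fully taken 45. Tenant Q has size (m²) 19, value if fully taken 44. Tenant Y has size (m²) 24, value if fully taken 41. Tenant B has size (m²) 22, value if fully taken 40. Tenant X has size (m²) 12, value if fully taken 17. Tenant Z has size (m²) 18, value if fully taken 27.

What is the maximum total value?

158.75

Sort by value density: Tenant U 44/5≈8.8, Tenant Q 44/19≈2.32, Tenant B 40/22≈1.82, Tenant Y 41/24≈1.71, Tenant K 45/27≈1.67, Tenant Z 27/18≈1.5, Tenant X 17/12≈1.42.
Take all of Tenant U (5 m², value 44) → 59 m² left.
All 19 m² of Tenant Q fit (value 44) → 40 remain.
Tenant B: take in full, 22 m² for value 40 → 18 left.
18 m² left: a 18/24 share of Tenant Y gives 41×18/24 = 30.75.
Total value = 158.75.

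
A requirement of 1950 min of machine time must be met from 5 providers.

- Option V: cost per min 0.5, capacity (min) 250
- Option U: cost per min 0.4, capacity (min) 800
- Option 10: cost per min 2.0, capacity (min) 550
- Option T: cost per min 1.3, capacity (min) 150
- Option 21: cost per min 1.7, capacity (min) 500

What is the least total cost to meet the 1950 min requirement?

Cheapest first:
Option U at 0.4: take all 800 min — 1150 still needed.
Take 250 from Option V at 0.5 — need 900 more.
Option T (1.3): use full 150 — 750 min to go.
Option 21 (1.7): use full 500 — 250 min to go.
Option 10 at 2.0: take 250 of its 550 — requirement met.
Cost = 800×0.4 + 250×0.5 + 150×1.3 + 500×1.7 + 250×2.0 = 1990.

1990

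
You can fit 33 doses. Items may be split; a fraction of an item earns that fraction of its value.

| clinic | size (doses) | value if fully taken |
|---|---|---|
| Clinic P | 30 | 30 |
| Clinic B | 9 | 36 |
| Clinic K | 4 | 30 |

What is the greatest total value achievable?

Rank by value-to-size ratio: Clinic K 30/4≈7.5, Clinic B 36/9≈4, Clinic P 30/30≈1.
All 4 doses of Clinic K fit (value 30) → 29 remain.
All 9 doses of Clinic B fit (value 36) → 20 remain.
20 doses left: a 20/30 share of Clinic P gives 30×20/30 = 20.
Total value = 86.

86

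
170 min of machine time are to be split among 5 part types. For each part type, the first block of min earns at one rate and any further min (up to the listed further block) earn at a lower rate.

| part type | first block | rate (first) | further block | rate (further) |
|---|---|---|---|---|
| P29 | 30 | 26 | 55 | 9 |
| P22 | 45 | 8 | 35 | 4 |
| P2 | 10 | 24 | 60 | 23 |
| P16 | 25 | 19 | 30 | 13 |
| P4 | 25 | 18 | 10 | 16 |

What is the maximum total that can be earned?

3615

Treat each block as its own option and order by rate: P29/first 26 > P2/first 24 > P2/second 23 > P16/first 19 > P4/first 18 > P4/second 16 > P16/second 13 > P29/second 9 > P22/first 8 > P22/second 4.
Fill P29 first block (30 at 26) — 140 left.
P2 first at 24: fill all 10 — 130 left.
P2 second at 23: fill all 60 — 70 left.
P16/first (19): +25 — 45 left.
P4 first at 18: fill all 25 — 20 left.
P4/second (16): +10 — 10 left.
10 remain; put them into P16 second at 13.
Total = 26×30 + 24×10 + 23×60 + 19×25 + 18×25 + 16×10 + 13×10 = 3615.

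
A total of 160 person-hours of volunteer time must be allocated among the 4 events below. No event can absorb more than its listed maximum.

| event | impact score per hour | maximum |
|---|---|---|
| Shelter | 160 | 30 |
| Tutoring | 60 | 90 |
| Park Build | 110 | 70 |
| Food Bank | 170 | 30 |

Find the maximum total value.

19400

Order the events by impact score per hour: Food Bank 170 > Shelter 160 > Park Build 110 > Tutoring 60.
Give Food Bank 30 to hit its cap of 30 — 130 left.
Give Shelter 30 to hit its cap of 30 — 100 left.
Park Build takes 70 to reach its cap of 70 — 30 left.
Only 30 left; Tutoring takes them to reach 30.
Total = 160×30 + 60×30 + 110×70 + 170×30 = 19400.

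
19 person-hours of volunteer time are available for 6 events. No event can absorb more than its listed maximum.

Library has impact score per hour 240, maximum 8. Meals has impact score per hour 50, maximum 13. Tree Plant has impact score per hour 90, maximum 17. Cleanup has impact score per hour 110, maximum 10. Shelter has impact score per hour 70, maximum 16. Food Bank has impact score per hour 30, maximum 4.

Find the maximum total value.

3110

Rank by impact score per hour: Library 240 > Cleanup 110 > Tree Plant 90 > Shelter 70 > Meals 50 > Food Bank 30.
Give Library 8 to hit its cap of 8 ; 11 left.
Cleanup: +10 to 10 (cap) ; 1 left.
Tree Plant has room for 17 but only 1 remain, so it gets 1.
Total = 240×8 + 90×1 + 110×10 = 3110.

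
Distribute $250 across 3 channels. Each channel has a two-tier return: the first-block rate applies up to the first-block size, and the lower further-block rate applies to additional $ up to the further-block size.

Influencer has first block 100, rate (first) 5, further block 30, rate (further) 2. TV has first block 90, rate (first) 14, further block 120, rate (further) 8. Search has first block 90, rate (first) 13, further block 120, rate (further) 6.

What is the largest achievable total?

2990

Order all 6 blocks by rate: TV/tier1 14 > Search/tier1 13 > TV/tier2 8 > Search/tier2 6 > Influencer/tier1 5 > Influencer/tier2 2.
TV tier1 at 14: fill all 90 ; 160 left.
Search/tier1 (13): +90 ; 70 left.
TV/tier2: +70 of 120 at 8; pool empty.
Total = 14×90 + 13×90 + 8×70 = 2990.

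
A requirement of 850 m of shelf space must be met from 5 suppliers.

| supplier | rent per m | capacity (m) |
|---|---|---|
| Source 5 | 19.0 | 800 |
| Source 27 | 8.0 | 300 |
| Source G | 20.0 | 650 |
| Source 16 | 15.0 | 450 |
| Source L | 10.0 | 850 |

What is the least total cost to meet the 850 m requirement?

7900

Use suppliers in increasing cost order.
Source 27 (8.0): use full 300 — 550 m to go.
Take 550 from Source L at 10.0 to finish.
Source 16, Source 5, Source G: unused.
Cost = 300×8.0 + 550×10.0 = 7900.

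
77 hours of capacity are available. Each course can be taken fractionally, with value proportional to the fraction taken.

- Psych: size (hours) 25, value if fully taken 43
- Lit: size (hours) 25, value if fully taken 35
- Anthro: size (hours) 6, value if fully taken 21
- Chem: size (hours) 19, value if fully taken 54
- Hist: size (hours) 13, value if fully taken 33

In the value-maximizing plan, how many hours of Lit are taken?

Best value per unit of size first: Anthro 21/6≈3.5, Chem 54/19≈2.84, Hist 33/13≈2.54, Psych 43/25≈1.72, Lit 35/25≈1.4.
Take all of Anthro (6 hours, value 21) → 71 hours left.
All 19 hours of Chem fit (value 54) → 52 remain.
All 13 hours of Hist fit (value 33) → 39 remain.
Take all of Psych (25 hours, value 43) → 14 hours left.
Only 14 hours remain; take 14/25 of Lit for value 35×14/25 = 19.6.

14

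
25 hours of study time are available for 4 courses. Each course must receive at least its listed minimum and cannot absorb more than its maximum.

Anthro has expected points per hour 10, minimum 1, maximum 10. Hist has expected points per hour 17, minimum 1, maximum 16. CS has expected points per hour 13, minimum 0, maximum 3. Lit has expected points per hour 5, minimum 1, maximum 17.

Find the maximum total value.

Meeting every minimum uses 1+1+0+1 = 3 hours, leaving 22.
Rank by expected points per hour: Hist 17 > CS 13 > Anthro 10 > Lit 5.
Hist takes 15 more to reach its cap of 16 ; 7 left.
Give CS 3 more to hit its cap of 3 ; 4 left.
Only 4 left; Anthro takes them to reach 5.
Total = 10×5 + 17×16 + 13×3 + 5×1 = 366.

366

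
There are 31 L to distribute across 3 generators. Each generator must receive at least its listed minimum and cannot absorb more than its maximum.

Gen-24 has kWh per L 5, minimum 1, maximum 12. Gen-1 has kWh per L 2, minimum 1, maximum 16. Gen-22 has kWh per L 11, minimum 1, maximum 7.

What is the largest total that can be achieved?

Meeting every minimum uses 1+1+1 = 3 L, leaving 28.
Order the generators by kWh per L: Gen-22 11 > Gen-24 5 > Gen-1 2.
Gen-22: +6 to 7 (cap) ; 22 left.
Gen-24 takes 11 more to reach its cap of 12 ; 11 left.
Gen-1: +11 (room for 15) → 12. Pool exhausted.
Total = 5×12 + 2×12 + 11×7 = 161.

161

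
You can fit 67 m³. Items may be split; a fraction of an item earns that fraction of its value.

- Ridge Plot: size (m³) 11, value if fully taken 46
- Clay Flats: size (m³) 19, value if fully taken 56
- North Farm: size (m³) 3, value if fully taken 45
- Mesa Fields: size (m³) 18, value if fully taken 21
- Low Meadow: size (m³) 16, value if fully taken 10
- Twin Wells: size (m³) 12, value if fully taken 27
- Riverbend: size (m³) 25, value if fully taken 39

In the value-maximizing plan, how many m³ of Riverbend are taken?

Best value per unit of size first: North Farm 45/3≈15, Ridge Plot 46/11≈4.18, Clay Flats 56/19≈2.95, Twin Wells 27/12≈2.25, Riverbend 39/25≈1.56, Mesa Fields 21/18≈1.17, Low Meadow 10/16≈0.625.
North Farm: take in full, 3 m³ for value 45 → 64 left.
All 11 m³ of Ridge Plot fit (value 46) → 53 remain.
All 19 m³ of Clay Flats fit (value 56) → 34 remain.
All 12 m³ of Twin Wells fit (value 27) → 22 remain.
22 m³ left: a 22/25 share of Riverbend gives 39×22/25 = 34.32.

22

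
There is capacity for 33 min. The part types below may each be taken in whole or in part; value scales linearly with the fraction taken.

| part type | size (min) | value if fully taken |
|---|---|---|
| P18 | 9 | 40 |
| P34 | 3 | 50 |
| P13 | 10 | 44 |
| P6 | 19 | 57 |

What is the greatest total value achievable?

Best value per unit of size first: P34 50/3≈16.7, P18 40/9≈4.44, P13 44/10≈4.4, P6 57/19≈3.
P34: take in full, 3 min for value 50 — 30 left.
P18: take in full, 9 min for value 40 — 21 left.
All 10 min of P13 fit (value 44) — 11 remain.
Fill the last 11 min with part of P6: 11/19 of it earns 33.
Total value = 167.

167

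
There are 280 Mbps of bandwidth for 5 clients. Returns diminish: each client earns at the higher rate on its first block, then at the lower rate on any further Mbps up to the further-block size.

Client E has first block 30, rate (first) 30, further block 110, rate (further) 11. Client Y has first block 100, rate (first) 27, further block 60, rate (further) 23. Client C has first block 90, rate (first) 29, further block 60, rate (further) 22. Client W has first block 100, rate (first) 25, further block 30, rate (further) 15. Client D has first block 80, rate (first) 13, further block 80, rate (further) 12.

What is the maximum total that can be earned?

Rank every tier by rate: Client E/T1 30 > Client C/T1 29 > Client Y/T1 27 > Client W/T1 25 > Client Y/T2 23 > Client C/T2 22 > Client W/T2 15 > Client D/T1 13 > Client D/T2 12 > Client E/T2 11.
Fill Client E T1 block (30 at 30) → 250 left.
Client C T1 at 29: fill all 90 → 160 left.
Client Y T1 at 27: fill all 100 → 60 left.
60 remain; put them into Client W T1 at 25.
Total = 30×30 + 29×90 + 27×100 + 25×60 = 7710.

7710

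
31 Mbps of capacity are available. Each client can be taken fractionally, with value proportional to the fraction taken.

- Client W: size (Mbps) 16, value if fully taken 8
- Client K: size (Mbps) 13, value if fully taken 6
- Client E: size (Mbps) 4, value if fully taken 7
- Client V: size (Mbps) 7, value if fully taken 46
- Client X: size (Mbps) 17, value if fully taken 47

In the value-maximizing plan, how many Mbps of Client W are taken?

3

Best value per unit of size first: Client V 46/7≈6.57, Client X 47/17≈2.76, Client E 7/4≈1.75, Client W 8/16≈0.5, Client K 6/13≈0.462.
Client V: take in full, 7 Mbps for value 46 — 24 left.
Client X: take in full, 17 Mbps for value 47 — 7 left.
Client E: take in full, 4 Mbps for value 7 — 3 left.
3 Mbps left: a 3/16 share of Client W gives 8×3/16 = 1.5.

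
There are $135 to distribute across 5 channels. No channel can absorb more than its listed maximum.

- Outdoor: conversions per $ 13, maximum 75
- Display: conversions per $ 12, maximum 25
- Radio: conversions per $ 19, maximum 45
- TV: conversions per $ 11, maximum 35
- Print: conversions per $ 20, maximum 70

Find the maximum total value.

Highest conversions per $ first: Print 20 > Radio 19 > Outdoor 13 > Display 12 > TV 11.
Print: +70 to 70 (cap) → 65 left.
Radio: +45 to 45 (cap) → 20 left.
Outdoor has room for 75 but only 20 remain, so it gets 20.
Total = 13×20 + 19×45 + 20×70 = 2515.

2515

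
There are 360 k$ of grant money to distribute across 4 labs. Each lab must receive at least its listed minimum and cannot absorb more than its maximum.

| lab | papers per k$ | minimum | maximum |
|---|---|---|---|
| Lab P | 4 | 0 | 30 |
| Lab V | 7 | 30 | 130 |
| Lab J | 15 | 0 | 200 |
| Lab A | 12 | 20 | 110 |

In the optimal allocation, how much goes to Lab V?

50

Meeting every minimum uses 0+30+0+20 = 50 k$, leaving 310.
Rank by papers per k$: Lab J 15 > Lab A 12 > Lab V 7 > Lab P 4.
Lab J takes 200 more to reach its cap of 200 → 110 left.
Lab A: +90 to 110 (cap) → 20 left.
Lab V: +20 (room for 100) → 50. Pool exhausted.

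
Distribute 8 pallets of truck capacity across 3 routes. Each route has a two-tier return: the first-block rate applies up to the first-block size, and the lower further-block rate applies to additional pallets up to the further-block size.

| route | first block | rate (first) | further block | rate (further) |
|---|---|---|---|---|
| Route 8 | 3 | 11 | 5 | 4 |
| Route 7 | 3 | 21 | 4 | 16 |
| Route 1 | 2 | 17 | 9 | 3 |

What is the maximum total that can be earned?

145

Order all 6 blocks by rate: Route 7/first 21 > Route 1/first 17 > Route 7/second 16 > Route 8/first 11 > Route 8/second 4 > Route 1/second 3.
Route 7/first (21): +3 ; 5 left.
Route 1/first (17): +2 ; 3 left.
Route 7/second: +3 of 4 at 16; pool empty.
Total = 21×3 + 17×2 + 16×3 = 145.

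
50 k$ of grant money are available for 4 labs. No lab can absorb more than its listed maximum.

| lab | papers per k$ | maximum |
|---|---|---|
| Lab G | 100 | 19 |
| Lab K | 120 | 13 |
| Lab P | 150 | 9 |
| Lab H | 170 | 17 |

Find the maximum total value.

6900

Highest papers per k$ first: Lab H 170 > Lab P 150 > Lab K 120 > Lab G 100.
Give Lab H 17 to hit its cap of 17 ; 33 left.
Lab P takes 9 to reach its cap of 9 ; 24 left.
Lab K takes 13 to reach its cap of 13 ; 11 left.
Lab G has room for 19 but only 11 remain, so it gets 11.
Total = 100×11 + 120×13 + 150×9 + 170×17 = 6900.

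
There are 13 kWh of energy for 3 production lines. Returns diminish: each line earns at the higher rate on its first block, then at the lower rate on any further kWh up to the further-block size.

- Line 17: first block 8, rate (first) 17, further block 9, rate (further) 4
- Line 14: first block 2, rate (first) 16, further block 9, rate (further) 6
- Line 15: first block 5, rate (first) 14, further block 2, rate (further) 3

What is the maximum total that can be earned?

210

Rank every tier by rate: Line 17/first 17 > Line 14/first 16 > Line 15/first 14 > Line 14/second 6 > Line 17/second 4 > Line 15/second 3.
Line 17 first at 17: fill all 8 ; 5 left.
Line 14 first at 16: fill all 2 ; 3 left.
3 remain; put them into Line 15 first at 14.
Total = 17×8 + 16×2 + 14×3 = 210.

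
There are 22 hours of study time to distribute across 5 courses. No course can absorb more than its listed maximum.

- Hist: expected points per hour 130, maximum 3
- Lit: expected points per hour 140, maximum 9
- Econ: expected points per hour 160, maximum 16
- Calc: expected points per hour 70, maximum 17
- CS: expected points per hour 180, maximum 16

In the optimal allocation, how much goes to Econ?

Highest expected points per hour first: CS 180 > Econ 160 > Lit 140 > Hist 130 > Calc 70.
CS takes 16 to reach its cap of 16 → 6 left.
Econ: +6 (room for 16) → 6. Pool exhausted.

6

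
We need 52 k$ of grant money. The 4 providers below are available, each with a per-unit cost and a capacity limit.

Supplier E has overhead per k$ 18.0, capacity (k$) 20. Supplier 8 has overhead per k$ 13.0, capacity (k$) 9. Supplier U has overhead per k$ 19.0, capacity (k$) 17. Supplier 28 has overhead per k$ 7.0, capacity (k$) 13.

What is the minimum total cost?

758

Cheapest first:
Supplier 28 (7.0): use full 13 → 39 k$ to go.
Supplier 8 at 13.0: take all 9 k$ → 30 still needed.
Supplier E (18.0): use full 20 → 10 k$ to go.
Supplier U at 19.0: take 10 of its 17 → requirement met.
Cost = 13×7.0 + 9×13.0 + 20×18.0 + 10×19.0 = 758.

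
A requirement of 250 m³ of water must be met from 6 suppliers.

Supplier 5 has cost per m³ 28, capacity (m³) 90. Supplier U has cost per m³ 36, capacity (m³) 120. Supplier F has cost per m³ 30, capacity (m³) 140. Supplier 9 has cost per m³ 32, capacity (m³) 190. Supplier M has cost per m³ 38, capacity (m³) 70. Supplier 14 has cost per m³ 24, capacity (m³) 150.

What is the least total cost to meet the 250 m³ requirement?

Cheapest first:
Supplier 14 at 24: take all 150 m³ → 100 still needed.
Supplier 5 (28): use full 90 → 10 m³ to go.
Supplier F (30): take the remaining 10 → done.
Supplier 9, Supplier U, Supplier M: unused.
Cost = 150×24 + 90×28 + 10×30 = 6420.

6420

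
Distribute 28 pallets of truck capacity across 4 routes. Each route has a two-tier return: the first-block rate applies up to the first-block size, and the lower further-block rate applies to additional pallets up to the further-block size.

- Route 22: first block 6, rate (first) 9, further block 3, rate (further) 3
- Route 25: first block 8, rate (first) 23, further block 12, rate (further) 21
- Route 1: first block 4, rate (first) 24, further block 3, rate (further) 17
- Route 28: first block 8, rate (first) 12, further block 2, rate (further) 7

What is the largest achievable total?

Treat each block as its own option and order by rate: Route 1/first 24 > Route 25/first 23 > Route 25/second 21 > Route 1/second 17 > Route 28/first 12 > Route 22/first 9 > Route 28/second 7 > Route 22/second 3.
Route 1 first at 24: fill all 4 ; 24 left.
Fill Route 25 first block (8 at 23) ; 16 left.
Fill Route 25 second block (12 at 21) ; 4 left.
Fill Route 1 second block (3 at 17) ; 1 left.
Route 28/first: +1 of 8 at 12; pool empty.
Total = 24×4 + 23×8 + 21×12 + 17×3 + 12×1 = 595.

595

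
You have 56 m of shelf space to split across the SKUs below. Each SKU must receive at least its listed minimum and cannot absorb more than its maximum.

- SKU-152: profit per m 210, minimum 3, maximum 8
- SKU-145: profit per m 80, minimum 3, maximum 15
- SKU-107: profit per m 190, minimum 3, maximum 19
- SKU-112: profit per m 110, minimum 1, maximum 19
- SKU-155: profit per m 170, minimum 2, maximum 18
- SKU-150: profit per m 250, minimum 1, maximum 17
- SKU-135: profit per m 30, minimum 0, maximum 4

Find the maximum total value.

Meeting every minimum uses 3+3+3+1+2+1+0 = 13 m, leaving 43.
Rank by profit per m: SKU-150 250 > SKU-152 210 > SKU-107 190 > SKU-155 170 > SKU-112 110 > SKU-145 80 > SKU-135 30.
SKU-150: +16 to 17 (cap) — 27 left.
Give SKU-152 5 more to hit its cap of 8 — 22 left.
SKU-107: +16 to 19 (cap) — 6 left.
SKU-155 has room for 16 more but only 6 remain, so it gets 8.
Total = 210×8 + 80×3 + 190×19 + 110×1 + 170×8 + 250×17 = 11250.

11250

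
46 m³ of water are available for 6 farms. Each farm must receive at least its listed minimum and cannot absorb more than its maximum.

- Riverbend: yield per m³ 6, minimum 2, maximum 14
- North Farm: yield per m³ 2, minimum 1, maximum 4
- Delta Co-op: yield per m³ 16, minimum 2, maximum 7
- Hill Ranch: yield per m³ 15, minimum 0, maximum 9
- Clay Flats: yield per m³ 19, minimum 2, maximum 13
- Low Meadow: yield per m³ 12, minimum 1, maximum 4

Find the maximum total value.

616

Meeting every minimum uses 2+1+2+0+2+1 = 8 m³, leaving 38.
Rank by yield per m³: Clay Flats 19 > Delta Co-op 16 > Hill Ranch 15 > Low Meadow 12 > Riverbend 6 > North Farm 2.
Give Clay Flats 11 more to hit its cap of 13 → 27 left.
Give Delta Co-op 5 more to hit its cap of 7 → 22 left.
Hill Ranch takes 9 more to reach its cap of 9 → 13 left.
Give Low Meadow 3 more to hit its cap of 4 → 10 left.
Riverbend has room for 12 more but only 10 remain, so it gets 12.
Total = 6×12 + 2×1 + 16×7 + 15×9 + 19×13 + 12×4 = 616.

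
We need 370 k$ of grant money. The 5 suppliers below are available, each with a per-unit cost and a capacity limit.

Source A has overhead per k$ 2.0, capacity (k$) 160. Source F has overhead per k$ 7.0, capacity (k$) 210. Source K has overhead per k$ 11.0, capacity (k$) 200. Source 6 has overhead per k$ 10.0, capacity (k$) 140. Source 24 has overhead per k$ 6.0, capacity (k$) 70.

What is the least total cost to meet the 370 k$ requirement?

1720

Cheapest first:
Source A (2.0): use full 160 → 210 k$ to go.
Source 24 (6.0): use full 70 → 140 k$ to go.
Source F at 7.0: take 140 of its 210 → requirement met.
Source 6, Source K: unused.
Cost = 160×2.0 + 70×6.0 + 140×7.0 = 1720.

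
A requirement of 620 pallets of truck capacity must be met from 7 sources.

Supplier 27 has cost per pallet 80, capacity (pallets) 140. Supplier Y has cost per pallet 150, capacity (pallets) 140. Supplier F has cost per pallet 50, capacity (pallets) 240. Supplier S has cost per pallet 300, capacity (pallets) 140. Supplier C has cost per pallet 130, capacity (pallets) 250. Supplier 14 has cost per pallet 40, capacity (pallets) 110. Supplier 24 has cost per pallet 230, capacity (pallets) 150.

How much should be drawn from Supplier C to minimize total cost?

Fill from the cheapest source first.
Take 110 from Supplier 14 at 40 — need 510 more.
Supplier F (50): use full 240 — 270 pallets to go.
Supplier 27 at 80: take all 140 pallets — 130 still needed.
Take 130 from Supplier C at 130 to finish.
Supplier Y, Supplier 24, Supplier S: unused.

130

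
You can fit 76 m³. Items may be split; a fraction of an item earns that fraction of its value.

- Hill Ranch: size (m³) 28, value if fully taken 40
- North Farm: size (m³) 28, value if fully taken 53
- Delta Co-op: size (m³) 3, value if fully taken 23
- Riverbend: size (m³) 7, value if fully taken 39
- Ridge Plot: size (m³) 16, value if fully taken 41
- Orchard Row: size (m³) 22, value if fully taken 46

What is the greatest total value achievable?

202

Best value per unit of size first: Delta Co-op 23/3≈7.67, Riverbend 39/7≈5.57, Ridge Plot 41/16≈2.56, Orchard Row 46/22≈2.09, North Farm 53/28≈1.89, Hill Ranch 40/28≈1.43.
Take all of Delta Co-op (3 m³, value 23) → 73 m³ left.
Take all of Riverbend (7 m³, value 39) → 66 m³ left.
Ridge Plot: take in full, 16 m³ for value 41 → 50 left.
Orchard Row: take in full, 22 m³ for value 46 → 28 left.
Take all of North Farm (28 m³, value 53) → 0 m³ left.
Total value = 202.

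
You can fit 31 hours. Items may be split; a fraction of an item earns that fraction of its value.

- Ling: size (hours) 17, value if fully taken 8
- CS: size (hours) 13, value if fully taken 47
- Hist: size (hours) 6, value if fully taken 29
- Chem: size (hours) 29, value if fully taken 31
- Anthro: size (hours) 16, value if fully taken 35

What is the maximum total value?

Sort by value density: Hist 29/6≈4.83, CS 47/13≈3.62, Anthro 35/16≈2.19, Chem 31/29≈1.07, Ling 8/17≈0.471.
Hist: take in full, 6 hours for value 29 ; 25 left.
All 13 hours of CS fit (value 47) ; 12 remain.
Fill the last 12 hours with part of Anthro: 12/16 of it earns 26.25.
Total value = 102.25.

102.25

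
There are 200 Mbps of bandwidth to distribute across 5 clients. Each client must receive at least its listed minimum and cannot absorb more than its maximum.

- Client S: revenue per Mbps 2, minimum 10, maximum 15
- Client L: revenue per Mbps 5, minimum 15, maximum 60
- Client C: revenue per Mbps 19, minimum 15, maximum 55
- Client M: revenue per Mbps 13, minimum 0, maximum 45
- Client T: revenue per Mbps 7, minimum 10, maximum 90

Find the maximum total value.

2250

Meeting every minimum uses 10+15+15+0+10 = 50 Mbps, leaving 150.
Highest revenue per Mbps first: Client C 19 > Client M 13 > Client T 7 > Client L 5 > Client S 2.
Client C takes 40 more to reach its cap of 55 ; 110 left.
Give Client M 45 more to hit its cap of 45 ; 65 left.
Client T has room for 80 more but only 65 remain, so it gets 75.
Total = 2×10 + 5×15 + 19×55 + 13×45 + 7×75 = 2250.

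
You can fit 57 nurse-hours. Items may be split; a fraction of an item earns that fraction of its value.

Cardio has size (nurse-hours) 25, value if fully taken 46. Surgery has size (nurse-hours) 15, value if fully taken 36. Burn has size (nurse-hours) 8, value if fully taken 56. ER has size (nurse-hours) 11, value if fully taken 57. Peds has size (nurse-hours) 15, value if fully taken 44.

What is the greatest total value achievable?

Rank by value-to-size ratio: Burn 56/8≈7, ER 57/11≈5.18, Peds 44/15≈2.93, Surgery 36/15≈2.4, Cardio 46/25≈1.84.
Take all of Burn (8 nurse-hours, value 56) — 49 nurse-hours left.
Take all of ER (11 nurse-hours, value 57) — 38 nurse-hours left.
All 15 nurse-hours of Peds fit (value 44) — 23 remain.
Surgery: take in full, 15 nurse-hours for value 36 — 8 left.
8 nurse-hours left: a 8/25 share of Cardio gives 46×8/25 = 14.72.
Total value = 207.72.

207.72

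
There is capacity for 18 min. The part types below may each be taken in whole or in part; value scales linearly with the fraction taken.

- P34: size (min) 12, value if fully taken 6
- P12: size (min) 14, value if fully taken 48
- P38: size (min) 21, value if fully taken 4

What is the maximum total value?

50

Sort by value density: P12 48/14≈3.43, P34 6/12≈0.5, P38 4/21≈0.19.
Take all of P12 (14 min, value 48) — 4 min left.
4 min left: a 4/12 share of P34 gives 6×4/12 = 2.
Total value = 50.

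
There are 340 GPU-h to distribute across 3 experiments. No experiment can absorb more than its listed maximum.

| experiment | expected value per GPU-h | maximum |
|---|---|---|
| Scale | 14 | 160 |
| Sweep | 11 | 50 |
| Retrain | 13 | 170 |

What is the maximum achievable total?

4560

Highest expected value per GPU-h first: Scale 14 > Retrain 13 > Sweep 11.
Scale: +160 to 160 (cap) — 180 left.
Retrain: +170 to 170 (cap) — 10 left.
Sweep has room for 50 but only 10 remain, so it gets 10.
Total = 14×160 + 11×10 + 13×170 = 4560.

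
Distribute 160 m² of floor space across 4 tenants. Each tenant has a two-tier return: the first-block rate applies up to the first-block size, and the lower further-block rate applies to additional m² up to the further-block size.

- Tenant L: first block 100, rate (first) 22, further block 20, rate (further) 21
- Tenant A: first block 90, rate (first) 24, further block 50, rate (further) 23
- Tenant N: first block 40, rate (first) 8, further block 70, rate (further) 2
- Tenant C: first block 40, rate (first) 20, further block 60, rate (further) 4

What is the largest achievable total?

Treat each block as its own option and order by rate: Tenant A/first 24 > Tenant A/second 23 > Tenant L/first 22 > Tenant L/second 21 > Tenant C/first 20 > Tenant N/first 8 > Tenant C/second 4 > Tenant N/second 2.
Tenant A/first (24): +90 → 70 left.
Tenant A/second (23): +50 → 20 left.
20 remain; put them into Tenant L first at 22.
Total = 24×90 + 23×50 + 22×20 = 3750.

3750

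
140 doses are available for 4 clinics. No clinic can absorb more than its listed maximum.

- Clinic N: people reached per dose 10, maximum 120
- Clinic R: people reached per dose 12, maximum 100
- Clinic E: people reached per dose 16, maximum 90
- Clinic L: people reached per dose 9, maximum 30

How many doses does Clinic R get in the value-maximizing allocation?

Order the clinics by people reached per dose: Clinic E 16 > Clinic R 12 > Clinic N 10 > Clinic L 9.
Give Clinic E 90 to hit its cap of 90 — 50 left.
Clinic R has room for 100 but only 50 remain, so it gets 50.

50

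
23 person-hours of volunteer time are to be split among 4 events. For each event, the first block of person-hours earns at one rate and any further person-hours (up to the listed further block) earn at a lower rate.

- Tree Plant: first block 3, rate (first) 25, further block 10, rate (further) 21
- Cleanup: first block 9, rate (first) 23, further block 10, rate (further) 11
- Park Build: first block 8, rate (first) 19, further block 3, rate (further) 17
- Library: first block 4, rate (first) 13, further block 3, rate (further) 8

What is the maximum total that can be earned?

511

Rank every tier by rate: Tree Plant/T1 25 > Cleanup/T1 23 > Tree Plant/T2 21 > Park Build/T1 19 > Park Build/T2 17 > Library/T1 13 > Cleanup/T2 11 > Library/T2 8.
Tree Plant/T1 (25): +3 — 20 left.
Fill Cleanup T1 block (9 at 23) — 11 left.
Fill Tree Plant T2 block (10 at 21) — 1 left.
Park Build T1 at 19: only 1 left, fill 1.
Total = 25×3 + 23×9 + 21×10 + 19×1 = 511.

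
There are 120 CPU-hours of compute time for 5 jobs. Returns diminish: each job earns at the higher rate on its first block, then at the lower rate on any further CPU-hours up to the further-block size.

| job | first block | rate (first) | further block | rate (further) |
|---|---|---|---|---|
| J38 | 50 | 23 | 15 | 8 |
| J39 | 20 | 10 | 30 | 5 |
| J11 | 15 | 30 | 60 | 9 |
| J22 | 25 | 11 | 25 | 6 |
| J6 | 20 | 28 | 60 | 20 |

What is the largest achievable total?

2860

Treat each block as its own option and order by rate: J11/tier1 30 > J6/tier1 28 > J38/tier1 23 > J6/tier2 20 > J22/tier1 11 > J39/tier1 10 > J11/tier2 9 > J38/tier2 8 > J22/tier2 6 > J39/tier2 5.
J11/tier1 (30): +15 → 105 left.
Fill J6 tier1 block (20 at 28) → 85 left.
J38/tier1 (23): +50 → 35 left.
35 remain; put them into J6 tier2 at 20.
Total = 30×15 + 28×20 + 23×50 + 20×35 = 2860.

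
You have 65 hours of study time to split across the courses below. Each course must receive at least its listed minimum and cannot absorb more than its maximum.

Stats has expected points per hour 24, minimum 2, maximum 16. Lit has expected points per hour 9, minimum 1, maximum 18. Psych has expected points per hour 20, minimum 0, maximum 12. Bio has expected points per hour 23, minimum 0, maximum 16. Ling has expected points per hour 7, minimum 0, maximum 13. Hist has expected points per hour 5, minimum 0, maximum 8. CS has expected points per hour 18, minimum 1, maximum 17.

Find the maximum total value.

Meeting every minimum uses 2+1+0+0+0+0+1 = 4 hours, leaving 61.
Highest expected points per hour first: Stats 24 > Bio 23 > Psych 20 > CS 18 > Lit 9 > Ling 7 > Hist 5.
Stats: +14 to 16 (cap) — 47 left.
Give Bio 16 more to hit its cap of 16 — 31 left.
Psych: +12 to 12 (cap) — 19 left.
CS: +16 to 17 (cap) — 3 left.
Lit has room for 17 more but only 3 remain, so it gets 4.
Total = 24×16 + 9×4 + 20×12 + 23×16 + 18×17 = 1334.

1334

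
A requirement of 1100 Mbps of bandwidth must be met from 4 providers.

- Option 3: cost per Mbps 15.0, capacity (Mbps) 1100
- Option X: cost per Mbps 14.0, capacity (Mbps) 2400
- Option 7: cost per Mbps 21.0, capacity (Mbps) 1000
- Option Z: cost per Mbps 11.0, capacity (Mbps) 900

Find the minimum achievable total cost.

Cheapest first:
Option Z at 11.0: take all 900 Mbps ; 200 still needed.
Option X at 14.0: take 200 of its 2400 ; requirement met.
Option 3, Option 7: unused.
Cost = 900×11.0 + 200×14.0 = 12700.

12700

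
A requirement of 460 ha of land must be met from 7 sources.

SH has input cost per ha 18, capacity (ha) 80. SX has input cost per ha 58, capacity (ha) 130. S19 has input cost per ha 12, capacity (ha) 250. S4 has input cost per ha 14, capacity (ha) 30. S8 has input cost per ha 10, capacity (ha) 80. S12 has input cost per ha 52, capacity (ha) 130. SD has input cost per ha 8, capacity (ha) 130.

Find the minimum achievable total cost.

Cheapest first:
SD at 8: take all 130 ha — 330 still needed.
S8 at 10: take all 80 ha — 250 still needed.
S19 (12): use full 250 — 0 ha to go.
S4, SH, S12, SX: unused.
Cost = 130×8 + 80×10 + 250×12 = 4840.

4840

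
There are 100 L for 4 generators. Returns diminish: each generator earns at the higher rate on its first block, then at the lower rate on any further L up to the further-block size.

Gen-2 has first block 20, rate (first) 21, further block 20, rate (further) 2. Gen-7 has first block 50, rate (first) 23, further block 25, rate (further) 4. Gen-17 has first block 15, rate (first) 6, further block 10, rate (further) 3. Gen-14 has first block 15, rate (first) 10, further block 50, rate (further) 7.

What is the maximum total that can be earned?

Treat each block as its own option and order by rate: Gen-7/first 23 > Gen-2/first 21 > Gen-14/first 10 > Gen-14/second 7 > Gen-17/first 6 > Gen-7/second 4 > Gen-17/second 3 > Gen-2/second 2.
Gen-7/first (23): +50 — 50 left.
Fill Gen-2 first block (20 at 21) — 30 left.
Fill Gen-14 first block (15 at 10) — 15 left.
Gen-14/second: +15 of 50 at 7; pool empty.
Total = 23×50 + 21×20 + 10×15 + 7×15 = 1825.

1825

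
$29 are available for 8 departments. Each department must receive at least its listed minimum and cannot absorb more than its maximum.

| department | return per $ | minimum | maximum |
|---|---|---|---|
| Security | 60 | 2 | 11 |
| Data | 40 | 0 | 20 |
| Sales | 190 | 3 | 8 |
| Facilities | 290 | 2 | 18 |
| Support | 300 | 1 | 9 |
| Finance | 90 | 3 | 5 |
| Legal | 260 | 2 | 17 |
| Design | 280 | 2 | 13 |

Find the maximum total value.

Meeting every minimum uses 2+0+3+2+1+3+2+2 = 15 $, leaving 14.
Order the departments by return per $: Support 300 > Facilities 290 > Design 280 > Legal 260 > Sales 190 > Finance 90 > Security 60 > Data 40.
Give Support 8 more to hit its cap of 9 — 6 left.
Facilities has room for 16 more but only 6 remain, so it gets 8.
Total = 60×2 + 190×3 + 290×8 + 300×9 + 90×3 + 260×2 + 280×2 = 7060.

7060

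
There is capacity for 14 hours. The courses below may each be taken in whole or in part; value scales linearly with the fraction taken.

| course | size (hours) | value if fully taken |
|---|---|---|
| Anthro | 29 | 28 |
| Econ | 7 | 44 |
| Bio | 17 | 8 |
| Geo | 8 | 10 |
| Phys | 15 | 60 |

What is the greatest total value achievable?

72

Best value per unit of size first: Econ 44/7≈6.29, Phys 60/15≈4, Geo 10/8≈1.25, Anthro 28/29≈0.966, Bio 8/17≈0.471.
Take all of Econ (7 hours, value 44) ; 7 hours left.
7 hours left: a 7/15 share of Phys gives 60×7/15 = 28.
Total value = 72.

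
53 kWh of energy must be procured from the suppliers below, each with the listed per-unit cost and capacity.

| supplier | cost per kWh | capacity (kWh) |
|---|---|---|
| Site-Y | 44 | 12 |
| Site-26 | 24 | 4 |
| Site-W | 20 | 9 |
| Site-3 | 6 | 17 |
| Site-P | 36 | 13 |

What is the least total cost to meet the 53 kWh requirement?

1286

Cheapest first:
Site-3 at 6: take all 17 kWh — 36 still needed.
Take 9 from Site-W at 20 — need 27 more.
Take 4 from Site-26 at 24 — need 23 more.
Take 13 from Site-P at 36 — need 10 more.
Site-Y at 44: take 10 of its 12 — requirement met.
Cost = 17×6 + 9×20 + 4×24 + 13×36 + 10×44 = 1286.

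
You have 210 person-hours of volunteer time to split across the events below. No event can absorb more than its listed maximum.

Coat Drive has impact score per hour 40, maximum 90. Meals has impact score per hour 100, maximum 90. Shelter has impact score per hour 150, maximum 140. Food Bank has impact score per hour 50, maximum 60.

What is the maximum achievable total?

Order the events by impact score per hour: Shelter 150 > Meals 100 > Food Bank 50 > Coat Drive 40.
Shelter: +140 to 140 (cap) → 70 left.
Meals has room for 90 but only 70 remain, so it gets 70.
Total = 100×70 + 150×140 = 28000.

28000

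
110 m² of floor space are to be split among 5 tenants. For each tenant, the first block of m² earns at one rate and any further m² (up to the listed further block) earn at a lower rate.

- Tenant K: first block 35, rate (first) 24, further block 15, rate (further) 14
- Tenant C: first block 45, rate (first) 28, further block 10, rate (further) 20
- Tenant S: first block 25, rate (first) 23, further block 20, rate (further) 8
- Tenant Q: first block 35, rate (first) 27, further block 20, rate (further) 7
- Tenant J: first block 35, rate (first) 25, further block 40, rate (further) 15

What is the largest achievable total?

Rank every tier by rate: Tenant C/T1 28 > Tenant Q/T1 27 > Tenant J/T1 25 > Tenant K/T1 24 > Tenant S/T1 23 > Tenant C/T2 20 > Tenant J/T2 15 > Tenant K/T2 14 > Tenant S/T2 8 > Tenant Q/T2 7.
Tenant C/T1 (28): +45 → 65 left.
Fill Tenant Q T1 block (35 at 27) → 30 left.
30 remain; put them into Tenant J T1 at 25.
Total = 28×45 + 27×35 + 25×30 = 2955.

2955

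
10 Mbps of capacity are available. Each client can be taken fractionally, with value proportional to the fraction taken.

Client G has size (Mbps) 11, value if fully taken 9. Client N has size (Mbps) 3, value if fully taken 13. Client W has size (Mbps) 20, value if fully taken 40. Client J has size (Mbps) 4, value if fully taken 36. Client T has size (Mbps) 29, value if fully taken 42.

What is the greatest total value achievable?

55

Rank by value-to-size ratio: Client J 36/4≈9, Client N 13/3≈4.33, Client W 40/20≈2, Client T 42/29≈1.45, Client G 9/11≈0.818.
All 4 Mbps of Client J fit (value 36) ; 6 remain.
Take all of Client N (3 Mbps, value 13) ; 3 Mbps left.
Only 3 Mbps remain; take 3/20 of Client W for value 40×3/20 = 6.
Total value = 55.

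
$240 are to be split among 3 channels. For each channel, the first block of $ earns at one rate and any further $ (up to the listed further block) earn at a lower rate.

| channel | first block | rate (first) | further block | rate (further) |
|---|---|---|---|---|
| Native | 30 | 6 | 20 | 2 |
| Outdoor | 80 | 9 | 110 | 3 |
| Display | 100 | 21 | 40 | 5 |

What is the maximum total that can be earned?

3150

Rank every tier by rate: Display/first 21 > Outdoor/first 9 > Native/first 6 > Display/second 5 > Outdoor/second 3 > Native/second 2.
Display first at 21: fill all 100 — 140 left.
Outdoor first at 9: fill all 80 — 60 left.
Native/first (6): +30 — 30 left.
30 remain; put them into Display second at 5.
Total = 21×100 + 9×80 + 6×30 + 5×30 = 3150.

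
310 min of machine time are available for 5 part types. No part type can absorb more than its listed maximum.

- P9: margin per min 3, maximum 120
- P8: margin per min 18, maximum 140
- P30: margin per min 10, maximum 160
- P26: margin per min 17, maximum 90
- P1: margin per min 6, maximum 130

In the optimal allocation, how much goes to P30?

80

Highest margin per min first: P8 18 > P26 17 > P30 10 > P1 6 > P9 3.
P8: +140 to 140 (cap) — 170 left.
P26: +90 to 90 (cap) — 80 left.
Only 80 left; P30 takes them to reach 80.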